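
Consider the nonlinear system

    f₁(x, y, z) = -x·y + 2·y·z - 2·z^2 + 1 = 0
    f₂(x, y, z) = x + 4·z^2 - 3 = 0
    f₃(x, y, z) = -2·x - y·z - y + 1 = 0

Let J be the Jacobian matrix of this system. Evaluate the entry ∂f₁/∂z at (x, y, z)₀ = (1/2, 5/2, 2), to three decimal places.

∂f₁/∂z = 2·y - 4·z.
At (1/2, 5/2, 2) this is -3.000.

-3.000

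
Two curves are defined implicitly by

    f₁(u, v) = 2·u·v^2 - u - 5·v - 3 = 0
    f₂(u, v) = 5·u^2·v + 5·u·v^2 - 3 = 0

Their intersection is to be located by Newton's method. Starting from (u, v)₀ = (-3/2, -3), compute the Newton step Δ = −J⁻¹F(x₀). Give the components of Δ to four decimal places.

At (-3/2, -3): F = (-13.5000, -104.2500).
Jacobian J = [[2·v^2 - 1, 4·u·v - 5], [10·u·v + 5·v^2, 5·u^2 + 10·u·v]].
At the point, J = [[17.0000, 13.0000], [90.0000, 56.2500]] (det J = -213.7500).
Solving J·Δ = −F gives Δ = (2.7877, -2.6070).

(2.7877, -2.6070)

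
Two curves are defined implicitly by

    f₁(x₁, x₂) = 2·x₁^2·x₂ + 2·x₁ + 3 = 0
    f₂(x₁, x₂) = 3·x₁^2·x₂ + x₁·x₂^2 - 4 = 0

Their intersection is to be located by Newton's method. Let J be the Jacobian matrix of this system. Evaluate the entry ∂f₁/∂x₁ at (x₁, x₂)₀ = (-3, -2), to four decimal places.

∂f₁/∂x₁ = 4·x₁·x₂ + 2.
At (-3, -2) this is 26.0000.

26.0000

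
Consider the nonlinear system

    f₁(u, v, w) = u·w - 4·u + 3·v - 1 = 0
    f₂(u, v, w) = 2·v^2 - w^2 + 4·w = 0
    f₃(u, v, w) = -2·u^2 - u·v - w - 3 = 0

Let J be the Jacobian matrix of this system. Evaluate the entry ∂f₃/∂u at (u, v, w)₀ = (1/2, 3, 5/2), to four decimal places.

-5.0000

∂f₃/∂u = -4·u - v.
At (1/2, 3, 5/2) this is -5.0000.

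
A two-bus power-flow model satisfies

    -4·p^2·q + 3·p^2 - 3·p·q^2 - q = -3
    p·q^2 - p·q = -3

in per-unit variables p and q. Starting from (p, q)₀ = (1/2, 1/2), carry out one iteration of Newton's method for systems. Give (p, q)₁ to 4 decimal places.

(12.0000, 2.0000)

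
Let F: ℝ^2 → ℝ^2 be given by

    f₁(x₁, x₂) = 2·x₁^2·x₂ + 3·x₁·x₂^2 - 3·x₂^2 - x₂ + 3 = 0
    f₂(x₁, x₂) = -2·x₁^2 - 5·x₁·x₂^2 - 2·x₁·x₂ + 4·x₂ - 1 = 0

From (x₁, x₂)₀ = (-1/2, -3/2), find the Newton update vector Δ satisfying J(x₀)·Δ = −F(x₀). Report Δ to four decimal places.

(-1.0516, 1.2791)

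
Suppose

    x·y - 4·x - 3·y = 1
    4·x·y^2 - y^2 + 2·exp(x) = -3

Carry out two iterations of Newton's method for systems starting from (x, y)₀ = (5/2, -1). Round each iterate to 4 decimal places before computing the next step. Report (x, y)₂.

(0.2908, -0.6818)

At (5/2, -1): F = (-10.5000, 36.364988).
Jacobian J = [[y - 4, x - 3], [4·y^2 + 2·exp(x), 8·x·y - 2·y]].
At the point, J = [[-5.0000, -0.5000], [28.364988, -18.0000]] (det J = 104.182494).
Solving J·Δ = −F gives Δ = (-1.9886, -1.1135).
Then the next iterate is (x, y)₁ = (0.5114, -2.1135).
Round to (0.5114, -2.1135) and repeat: F = (2.214056, 11.005821), J = [[-6.1135, -2.4886], [21.202777, -4.419751]].
Δ = (-0.2206, 1.4317), so (x, y)₂ = (0.2908, -0.6818).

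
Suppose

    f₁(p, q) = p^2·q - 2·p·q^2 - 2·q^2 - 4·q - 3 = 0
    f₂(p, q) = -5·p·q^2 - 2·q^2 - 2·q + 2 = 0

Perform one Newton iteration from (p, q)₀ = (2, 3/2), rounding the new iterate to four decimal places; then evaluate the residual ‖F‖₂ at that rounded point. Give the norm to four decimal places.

6.5085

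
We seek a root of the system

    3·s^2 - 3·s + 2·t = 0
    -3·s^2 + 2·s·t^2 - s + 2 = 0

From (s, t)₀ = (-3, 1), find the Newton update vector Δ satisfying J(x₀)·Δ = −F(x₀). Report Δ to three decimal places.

(1.869, 0.626)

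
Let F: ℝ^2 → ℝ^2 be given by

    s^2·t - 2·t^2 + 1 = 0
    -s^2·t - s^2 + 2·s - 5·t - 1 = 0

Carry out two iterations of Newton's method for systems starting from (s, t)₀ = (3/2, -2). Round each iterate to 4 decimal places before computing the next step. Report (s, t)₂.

(-8.9729, 1.7055)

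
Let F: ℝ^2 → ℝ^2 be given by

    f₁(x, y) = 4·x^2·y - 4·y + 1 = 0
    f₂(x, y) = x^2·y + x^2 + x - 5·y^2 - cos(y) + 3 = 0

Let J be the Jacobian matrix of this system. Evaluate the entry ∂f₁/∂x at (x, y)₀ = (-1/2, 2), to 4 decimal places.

∂f₁/∂x = 8·x·y.
At (-1/2, 2) this is -8.0000.

-8.0000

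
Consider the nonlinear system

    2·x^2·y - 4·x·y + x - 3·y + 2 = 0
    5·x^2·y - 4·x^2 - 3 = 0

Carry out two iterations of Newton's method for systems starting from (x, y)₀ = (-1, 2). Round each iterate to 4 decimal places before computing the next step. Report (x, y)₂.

At (-1, 2): F = (7.0000, 3.0000).
Jacobian J = [[4·x·y - 4·y + 1, 2·x^2 - 4·x - 3], [10·x·y - 8·x, 5·x^2]].
At the point, J = [[-15.0000, 3.0000], [-12.0000, 5.0000]] (det J = -39.0000).
Solving J·Δ = −F gives Δ = (0.6667, 1.0000).
Then the next iterate is (x, y)₁ = (-0.3333, 3.0000).
Round to (-0.3333, 3.0000) and repeat: F = (-2.667167, -1.778022), J = [[-14.9996, -1.444622], [-7.3326, 0.555444]].
Δ = (-0.2140, 0.3758), so (x, y)₂ = (-0.5473, 3.3758).

(-0.5473, 3.3758)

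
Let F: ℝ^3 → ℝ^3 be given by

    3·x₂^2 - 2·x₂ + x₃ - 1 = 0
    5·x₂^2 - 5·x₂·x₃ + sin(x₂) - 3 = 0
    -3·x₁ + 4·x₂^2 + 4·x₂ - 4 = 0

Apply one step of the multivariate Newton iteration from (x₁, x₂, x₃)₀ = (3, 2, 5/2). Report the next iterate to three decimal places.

(1.194, 1.179, 1.209)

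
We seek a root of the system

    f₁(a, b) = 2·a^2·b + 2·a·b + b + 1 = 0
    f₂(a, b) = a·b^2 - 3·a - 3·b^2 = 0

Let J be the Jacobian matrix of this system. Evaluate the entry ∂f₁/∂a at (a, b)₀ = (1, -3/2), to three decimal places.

-9.000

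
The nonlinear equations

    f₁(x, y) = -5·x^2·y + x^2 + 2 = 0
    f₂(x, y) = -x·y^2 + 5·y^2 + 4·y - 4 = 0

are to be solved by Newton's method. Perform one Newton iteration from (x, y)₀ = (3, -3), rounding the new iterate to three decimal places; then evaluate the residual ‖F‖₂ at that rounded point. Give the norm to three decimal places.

43.546

At (3, -3): F = (146.000, 2.000).
Jacobian J = [[-10·x·y + 2·x, -5·x^2], [-y^2, -2·x·y + 10·y + 4]].
At the point, J = [[96.000, -45.000], [-9.000, -8.000]] (det J = -1173.000).
Solving J·Δ = −F gives Δ = (-0.919, 1.284).
Then the next iterate is (x, y)₁ = (2.081, -1.716).
Re-evaluating at (2.081, -1.716): F = (43.48677, -2.26855), so ‖F‖₂ = 43.546.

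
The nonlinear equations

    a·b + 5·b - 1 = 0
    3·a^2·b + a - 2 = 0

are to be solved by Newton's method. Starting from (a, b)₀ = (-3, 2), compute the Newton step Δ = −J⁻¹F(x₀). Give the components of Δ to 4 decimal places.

At (-3, 2): F = (3.0000, 49.0000).
Jacobian J = [[b, a + 5], [6·a·b + 1, 3·a^2]].
At the point, J = [[2.0000, 2.0000], [-35.0000, 27.0000]] (det J = 124.0000).
Solving J·Δ = −F gives Δ = (0.1371, -1.6371).

(0.1371, -1.6371)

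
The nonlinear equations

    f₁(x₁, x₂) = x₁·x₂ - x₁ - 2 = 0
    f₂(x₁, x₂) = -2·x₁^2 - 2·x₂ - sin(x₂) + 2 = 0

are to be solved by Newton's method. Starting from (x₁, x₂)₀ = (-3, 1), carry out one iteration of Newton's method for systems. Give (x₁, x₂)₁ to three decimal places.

At (-3, 1): F = (-2.000, -18.84147).
Jacobian J = [[x₂ - 1, x₁], [-4·x₁, -cos(x₂) - 2]].
At the point, J = [[0.000, -3.000], [12.000, -2.54030]] (det J = 36.000).
Solving J·Δ = −F gives Δ = (1.429, -0.667).
Then the next iterate is (x₁, x₂)₁ = (-1.571, 0.333).

(-1.571, 0.333)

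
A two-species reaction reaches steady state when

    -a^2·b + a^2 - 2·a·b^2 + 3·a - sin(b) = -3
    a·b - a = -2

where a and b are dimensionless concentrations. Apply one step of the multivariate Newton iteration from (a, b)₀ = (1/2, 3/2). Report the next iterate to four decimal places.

(-11.6681, 9.1681)

At (1/2, 3/2): F = (1.127505, 2.2500).
Jacobian J = [[-2·a·b + 2·a - 2·b^2 + 3, -a^2 - 4·a·b - cos(b)], [b - 1, a]].
At the point, J = [[-2.0000, -3.320737], [0.5000, 0.5000]] (det J = 0.660369).
Solving J·Δ = −F gives Δ = (-12.1681, 7.6681).
Then the next iterate is (a, b)₁ = (-11.6681, 9.1681).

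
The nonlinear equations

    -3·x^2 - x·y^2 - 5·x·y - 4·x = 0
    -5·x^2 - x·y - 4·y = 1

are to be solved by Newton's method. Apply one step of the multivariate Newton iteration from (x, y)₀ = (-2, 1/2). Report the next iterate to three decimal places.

At (-2, 1/2): F = (1.500, -22.000).
Jacobian J = [[-6·x - y^2 - 5·y - 4, -2·x·y - 5·x], [-10·x - y, -x - 4]].
At the point, J = [[5.250, 12.000], [19.500, -2.000]] (det J = -244.500).
Solving J·Δ = −F gives Δ = (1.067, -0.592).
Then the next iterate is (x, y)₁ = (-0.933, -0.092).

(-0.933, -0.092)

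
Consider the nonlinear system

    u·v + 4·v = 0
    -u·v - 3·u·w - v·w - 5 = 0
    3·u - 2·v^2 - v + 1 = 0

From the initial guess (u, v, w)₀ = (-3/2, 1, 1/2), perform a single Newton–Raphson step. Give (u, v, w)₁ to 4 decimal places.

(-1.2000, -0.1200, 1.5343)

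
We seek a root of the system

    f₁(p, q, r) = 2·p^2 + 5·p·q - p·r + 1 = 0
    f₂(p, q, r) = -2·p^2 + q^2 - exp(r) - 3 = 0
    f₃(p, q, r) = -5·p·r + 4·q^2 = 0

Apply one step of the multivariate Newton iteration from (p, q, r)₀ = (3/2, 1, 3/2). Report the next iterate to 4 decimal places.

(1.7455, -1.5255, -2.4061)

At (3/2, 1, 3/2): F = (10.7500, -10.981689, -7.2500).
Jacobian J = [[4·p + 5·q - r, 5·p, -p], [-4·p, 2·q, -exp(r)], [-5·r, 8·q, -5·p]].
At the point, J = [[9.5000, 7.5000, -1.5000], [-6.0000, 2.0000, -4.481689], [-7.5000, 8.0000, -7.5000]] (det J = 162.203380).
Solving J·Δ = −F gives Δ = (0.2455, -2.5255, -3.9061).
Then the next iterate is (p, q, r)₁ = (1.7455, -1.5255, -2.4061).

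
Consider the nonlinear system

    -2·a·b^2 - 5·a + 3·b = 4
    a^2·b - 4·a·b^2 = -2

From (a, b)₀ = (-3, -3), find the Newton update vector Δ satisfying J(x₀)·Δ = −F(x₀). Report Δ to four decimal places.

(0.9228, 1.0538)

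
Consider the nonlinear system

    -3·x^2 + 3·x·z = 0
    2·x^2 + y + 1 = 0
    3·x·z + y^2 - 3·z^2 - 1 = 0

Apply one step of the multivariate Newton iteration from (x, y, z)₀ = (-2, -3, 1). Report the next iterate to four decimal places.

(-1.0533, -1.4267, 0.3667)

At (-2, -3, 1): F = (-18.0000, 6.0000, -1.0000).
Jacobian J = [[-6·x + 3·z, 0, 3·x], [4·x, 1, 0], [3·z, 2·y, 3·x - 6·z]].
At the point, J = [[15.0000, 0.0000, -6.0000], [-8.0000, 1.0000, 0.0000], [3.0000, -6.0000, -12.0000]] (det J = -450.0000).
Solving J·Δ = −F gives Δ = (0.9467, 1.5733, -0.6333).
Then the next iterate is (x, y, z)₁ = (-1.0533, -1.4267, 0.3667).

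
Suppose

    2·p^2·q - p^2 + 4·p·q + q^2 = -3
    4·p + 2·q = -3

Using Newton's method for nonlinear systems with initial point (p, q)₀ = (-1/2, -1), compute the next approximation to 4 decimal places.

(-1.0833, 0.6667)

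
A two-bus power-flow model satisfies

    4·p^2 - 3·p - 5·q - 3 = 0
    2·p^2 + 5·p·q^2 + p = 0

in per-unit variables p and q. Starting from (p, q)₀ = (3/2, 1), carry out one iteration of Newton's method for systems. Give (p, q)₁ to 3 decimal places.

(1.423, 0.162)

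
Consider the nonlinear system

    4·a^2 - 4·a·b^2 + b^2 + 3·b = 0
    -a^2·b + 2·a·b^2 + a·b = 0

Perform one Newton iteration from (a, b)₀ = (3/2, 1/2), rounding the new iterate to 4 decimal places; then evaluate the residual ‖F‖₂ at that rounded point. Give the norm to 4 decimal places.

1.7742

At (3/2, 1/2): F = (9.2500, 0.3750).
Jacobian J = [[8·a - 4·b^2, -8·a·b + 2·b + 3], [-2·a·b + 2·b^2 + b, -a^2 + 4·a·b + a]].
At the point, J = [[11.0000, -2.0000], [-0.5000, 2.2500]] (det J = 23.7500).
Solving J·Δ = −F gives Δ = (-0.9079, -0.3684).
Then the next iterate is (a, b)₁ = (0.5921, 0.1316).
Re-evaluating at (0.5921, 0.1316): F = (1.773431, 0.052292), so ‖F‖₂ = 1.7742.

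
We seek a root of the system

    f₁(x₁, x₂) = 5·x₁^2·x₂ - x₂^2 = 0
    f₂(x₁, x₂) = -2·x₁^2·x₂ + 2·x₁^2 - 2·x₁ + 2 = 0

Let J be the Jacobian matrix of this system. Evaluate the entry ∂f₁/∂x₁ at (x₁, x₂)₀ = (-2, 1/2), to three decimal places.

∂f₁/∂x₁ = 10·x₁·x₂.
At (-2, 1/2) this is -10.000.

-10.000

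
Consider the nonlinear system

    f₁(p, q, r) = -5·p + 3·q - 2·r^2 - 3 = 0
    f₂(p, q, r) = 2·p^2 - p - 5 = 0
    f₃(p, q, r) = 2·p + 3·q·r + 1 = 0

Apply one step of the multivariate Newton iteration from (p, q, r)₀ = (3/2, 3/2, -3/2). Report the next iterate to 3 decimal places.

(1.900, 2.600, 0.033)

At (3/2, 3/2, -3/2): F = (-10.500, -2.000, -2.750).
Jacobian J = [[-5, 3, -4·r], [4·p - 1, 0, 0], [2, 3·r, 3·q]].
At the point, J = [[-5.000, 3.000, 6.000], [5.000, 0.000, 0.000], [2.000, -4.500, 4.500]] (det J = -202.500).
Solving J·Δ = −F gives Δ = (0.400, 1.100, 1.533).
Then the next iterate is (p, q, r)₁ = (1.900, 2.600, 0.033).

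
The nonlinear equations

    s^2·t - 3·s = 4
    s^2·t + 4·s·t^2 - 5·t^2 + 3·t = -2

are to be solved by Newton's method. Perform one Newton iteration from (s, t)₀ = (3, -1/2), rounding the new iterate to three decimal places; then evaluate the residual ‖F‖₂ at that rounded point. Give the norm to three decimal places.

At (3, -1/2): F = (-17.500, -2.250).
Jacobian J = [[2·s·t - 3, s^2], [2·s·t + 4·t^2, s^2 + 8·s·t - 10·t + 3]].
At the point, J = [[-6.000, 9.000], [-2.000, 5.000]] (det J = -12.000).
Solving J·Δ = −F gives Δ = (-5.604, -1.792).
Then the next iterate is (s, t)₁ = (-2.604, -2.292).
Re-evaluating at (-2.604, -2.292): F = (-11.72963, -101.40195), so ‖F‖₂ = 102.078.

102.078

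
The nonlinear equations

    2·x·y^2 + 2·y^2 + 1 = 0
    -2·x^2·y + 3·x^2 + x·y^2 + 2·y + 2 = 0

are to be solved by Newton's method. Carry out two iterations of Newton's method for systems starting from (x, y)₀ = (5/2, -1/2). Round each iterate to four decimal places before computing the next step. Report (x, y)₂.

(0.6749, 0.4400)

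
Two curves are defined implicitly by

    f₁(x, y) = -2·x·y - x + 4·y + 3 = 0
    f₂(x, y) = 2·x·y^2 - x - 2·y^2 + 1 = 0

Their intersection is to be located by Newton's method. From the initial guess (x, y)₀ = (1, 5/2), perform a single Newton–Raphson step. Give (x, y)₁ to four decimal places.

(1.0000, -1.0000)

At (1, 5/2): F = (7.0000, 0.0000).
Jacobian J = [[-2·y - 1, -2·x + 4], [2·y^2 - 1, 4·x·y - 4·y]].
At the point, J = [[-6.0000, 2.0000], [11.5000, 0.0000]] (det J = -23.0000).
Solving J·Δ = −F gives Δ = (0.0000, -3.5000).
Then the next iterate is (x, y)₁ = (1.0000, -1.0000).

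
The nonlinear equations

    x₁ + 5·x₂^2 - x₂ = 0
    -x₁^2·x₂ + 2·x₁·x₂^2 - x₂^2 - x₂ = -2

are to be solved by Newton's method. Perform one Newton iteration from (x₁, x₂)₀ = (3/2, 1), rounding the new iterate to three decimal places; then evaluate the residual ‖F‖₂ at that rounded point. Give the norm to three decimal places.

At (3/2, 1): F = (5.500, 0.750).
Jacobian J = [[1, 10·x₂ - 1], [-2·x₁·x₂ + 2·x₂^2, -x₁^2 + 4·x₁·x₂ - 2·x₂ - 1]].
At the point, J = [[1.000, 9.000], [-1.000, 0.750]] (det J = 9.750).
Solving J·Δ = −F gives Δ = (0.269, -0.641).
Then the next iterate is (x₁, x₂)₁ = (1.769, 0.359).
Re-evaluating at (1.769, 0.359): F = (2.05441, 0.84466), so ‖F‖₂ = 2.221.

2.221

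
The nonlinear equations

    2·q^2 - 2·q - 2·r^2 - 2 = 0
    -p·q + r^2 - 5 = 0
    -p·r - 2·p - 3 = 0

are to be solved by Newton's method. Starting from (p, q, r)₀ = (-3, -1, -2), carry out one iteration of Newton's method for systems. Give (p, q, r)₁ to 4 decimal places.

At (-3, -1, -2): F = (-6.0000, -4.0000, -3.0000).
Jacobian J = [[0, 4·q - 2, -4·r], [-q, -p, 2·r], [-r - 2, 0, -p]].
At the point, J = [[0.0000, -6.0000, 8.0000], [1.0000, 3.0000, -4.0000], [0.0000, 0.0000, 3.0000]] (det J = 18.0000).
Solving J·Δ = −F gives Δ = (7.0000, 0.3333, 1.0000).
Then the next iterate is (p, q, r)₁ = (4.0000, -0.6667, -1.0000).

(4.0000, -0.6667, -1.0000)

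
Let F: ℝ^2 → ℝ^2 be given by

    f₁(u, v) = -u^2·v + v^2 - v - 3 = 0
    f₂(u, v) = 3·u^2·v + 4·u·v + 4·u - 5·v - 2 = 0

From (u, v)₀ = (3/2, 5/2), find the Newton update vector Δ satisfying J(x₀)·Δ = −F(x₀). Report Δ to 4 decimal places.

At (3/2, 5/2): F = (-4.8750, 23.3750).
Jacobian J = [[-2·u·v, -u^2 + 2·v - 1], [6·u·v + 4·v + 4, 3·u^2 + 4·u - 5]].
At the point, J = [[-7.5000, 1.7500], [36.5000, 7.7500]] (det J = -122.0000).
Solving J·Δ = −F gives Δ = (-0.6450, 0.0215).

(-0.6450, 0.0215)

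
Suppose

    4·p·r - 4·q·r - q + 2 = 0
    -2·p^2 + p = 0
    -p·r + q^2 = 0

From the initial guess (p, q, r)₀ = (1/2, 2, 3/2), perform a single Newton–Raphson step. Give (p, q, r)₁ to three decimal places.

At (1/2, 2, 3/2): F = (-9.000, 0.000, 3.250).
Jacobian J = [[4·r, -4·r - 1, 4·p - 4·q], [-4·p + 1, 0, 0], [-r, 2·q, -p]].
At the point, J = [[6.000, -7.000, -6.000], [-1.000, 0.000, 0.000], [-1.500, 4.000, -0.500]] (det J = 27.500).
Solving J·Δ = −F gives Δ = (0.000, -0.873, -0.482).
Then the next iterate is (p, q, r)₁ = (0.500, 1.127, 1.018).

(0.500, 1.127, 1.018)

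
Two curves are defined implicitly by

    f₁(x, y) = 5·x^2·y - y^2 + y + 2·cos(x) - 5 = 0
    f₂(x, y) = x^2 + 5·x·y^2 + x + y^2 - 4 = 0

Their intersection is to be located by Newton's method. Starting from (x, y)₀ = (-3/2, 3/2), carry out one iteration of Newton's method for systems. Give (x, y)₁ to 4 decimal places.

(-1.3271, 0.6654)

At (-3/2, 3/2): F = (11.266474, -17.8750).
Jacobian J = [[10·x·y - 2·sin(x), 5·x^2 - 2·y + 1], [2·x + 5·y^2 + 1, 10·x·y + 2·y]].
At the point, J = [[-20.505010, 9.2500], [9.2500, -19.5000]] (det J = 314.285196).
Solving J·Δ = −F gives Δ = (0.1729, -0.8346).
Then the next iterate is (x, y)₁ = (-1.3271, 0.6654).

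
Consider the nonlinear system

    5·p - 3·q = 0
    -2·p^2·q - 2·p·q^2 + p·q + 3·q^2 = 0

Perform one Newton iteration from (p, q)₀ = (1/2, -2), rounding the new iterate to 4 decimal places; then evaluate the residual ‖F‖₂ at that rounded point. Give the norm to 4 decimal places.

0.8225

At (1/2, -2): F = (8.5000, 8.0000).
Jacobian J = [[5, -3], [-4·p·q - 2·q^2 + q, -2·p^2 - 4·p·q + p + 6·q]].
At the point, J = [[5.0000, -3.0000], [-6.0000, -8.0000]] (det J = -58.0000).
Solving J·Δ = −F gives Δ = (-0.7586, 1.5690).
Then the next iterate is (p, q)₁ = (-0.2586, -0.4310).
Re-evaluating at (-0.2586, -0.4310): F = (0.0000, 0.822461), so ‖F‖₂ = 0.8225.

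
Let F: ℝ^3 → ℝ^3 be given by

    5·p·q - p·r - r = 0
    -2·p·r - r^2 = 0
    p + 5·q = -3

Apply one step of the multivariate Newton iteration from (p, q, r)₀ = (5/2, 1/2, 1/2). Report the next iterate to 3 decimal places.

At (5/2, 1/2, 1/2): F = (4.500, -2.750, 8.000).
Jacobian J = [[5·q - r, 5·p, -p - 1], [-2·r, 0, -2·p - 2·r], [1, 5, 0]].
At the point, J = [[2.000, 12.500, -3.500], [-1.000, 0.000, -6.000], [1.000, 5.000, 0.000]] (det J = 2.500).
Solving J·Δ = −F gives Δ = (166.750, -34.950, -28.250).
Then the next iterate is (p, q, r)₁ = (169.250, -34.450, -27.750).

(169.250, -34.450, -27.750)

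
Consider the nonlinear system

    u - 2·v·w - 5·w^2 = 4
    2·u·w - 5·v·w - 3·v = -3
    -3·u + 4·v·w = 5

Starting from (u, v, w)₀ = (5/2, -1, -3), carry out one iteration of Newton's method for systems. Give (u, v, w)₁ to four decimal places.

(0.9326, -1.2272, -1.2678)

At (5/2, -1, -3): F = (-52.5000, -24.0000, -0.5000).
Jacobian J = [[1, -2·w, -2·v - 10·w], [2·w, -5·w - 3, 2·u - 5·v], [-3, 4·w, 4·v]].
At the point, J = [[1.0000, 6.0000, 32.0000], [-6.0000, 12.0000, 10.0000], [-3.0000, -12.0000, -4.0000]] (det J = 3204.0000).
Solving J·Δ = −F gives Δ = (-1.5674, -0.2272, 1.7322).
Then the next iterate is (u, v, w)₁ = (0.9326, -1.2272, -1.2678).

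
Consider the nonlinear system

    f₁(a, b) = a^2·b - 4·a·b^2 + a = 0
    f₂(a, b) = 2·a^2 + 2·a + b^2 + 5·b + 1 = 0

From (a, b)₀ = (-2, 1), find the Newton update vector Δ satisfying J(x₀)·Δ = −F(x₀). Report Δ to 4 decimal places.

(2.1127, 0.2394)

At (-2, 1): F = (10.0000, 11.0000).
Jacobian J = [[2·a·b - 4·b^2 + 1, a^2 - 8·a·b], [4·a + 2, 2·b + 5]].
At the point, J = [[-7.0000, 20.0000], [-6.0000, 7.0000]] (det J = 71.0000).
Solving J·Δ = −F gives Δ = (2.1127, 0.2394).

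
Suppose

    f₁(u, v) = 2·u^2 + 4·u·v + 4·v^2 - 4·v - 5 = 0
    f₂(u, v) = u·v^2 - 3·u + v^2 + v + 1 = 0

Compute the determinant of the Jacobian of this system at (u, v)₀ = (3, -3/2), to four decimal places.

-69.0000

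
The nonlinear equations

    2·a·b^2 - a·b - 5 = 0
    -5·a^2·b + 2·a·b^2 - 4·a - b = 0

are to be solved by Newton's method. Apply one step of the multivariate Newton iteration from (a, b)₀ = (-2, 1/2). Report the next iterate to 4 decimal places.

At (-2, 1/2): F = (-5.0000, -3.5000).
Jacobian J = [[2·b^2 - b, 4·a·b - a], [-10·a·b + 2·b^2 - 4, -5·a^2 + 4·a·b - 1]].
At the point, J = [[0.0000, -2.0000], [6.5000, -25.0000]] (det J = 13.0000).
Solving J·Δ = −F gives Δ = (-9.0769, -2.5000).
Then the next iterate is (a, b)₁ = (-11.0769, -2.0000).

(-11.0769, -2.0000)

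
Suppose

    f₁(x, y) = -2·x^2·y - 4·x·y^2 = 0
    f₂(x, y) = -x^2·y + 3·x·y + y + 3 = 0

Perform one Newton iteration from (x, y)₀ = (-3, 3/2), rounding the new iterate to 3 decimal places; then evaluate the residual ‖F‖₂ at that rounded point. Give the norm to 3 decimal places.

At (-3, 3/2): F = (0.000, -22.500).
Jacobian J = [[-4·x·y - 4·y^2, -2·x^2 - 8·x·y], [-2·x·y + 3·y, -x^2 + 3·x + 1]].
At the point, J = [[9.000, 18.000], [13.500, -17.000]] (det J = -396.000).
Solving J·Δ = −F gives Δ = (1.023, -0.511).
Then the next iterate is (x, y)₁ = (-1.977, 0.989).
Re-evaluating at (-1.977, 0.989): F = (0.00391, -5.74229), so ‖F‖₂ = 5.742.

5.742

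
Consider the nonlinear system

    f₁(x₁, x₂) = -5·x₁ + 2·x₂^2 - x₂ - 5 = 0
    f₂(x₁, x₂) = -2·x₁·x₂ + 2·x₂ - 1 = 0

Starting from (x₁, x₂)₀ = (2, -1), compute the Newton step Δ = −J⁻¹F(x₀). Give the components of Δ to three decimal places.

At (2, -1): F = (-12.000, 1.000).
Jacobian J = [[-5, 4·x₂ - 1], [-2·x₂, -2·x₁ + 2]].
At the point, J = [[-5.000, -5.000], [2.000, -2.000]] (det J = 20.000).
Solving J·Δ = −F gives Δ = (-1.450, -0.950).

(-1.450, -0.950)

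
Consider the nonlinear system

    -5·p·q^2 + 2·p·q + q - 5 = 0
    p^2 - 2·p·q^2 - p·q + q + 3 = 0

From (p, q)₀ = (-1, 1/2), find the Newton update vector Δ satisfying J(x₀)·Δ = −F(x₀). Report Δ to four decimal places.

At (-1, 1/2): F = (-4.2500, 5.5000).
Jacobian J = [[-5·q^2 + 2·q, -10·p·q + 2·p + 1], [2·p - 2·q^2 - q, -4·p·q - p + 1]].
At the point, J = [[-0.2500, 4.0000], [-3.0000, 4.0000]] (det J = 11.0000).
Solving J·Δ = −F gives Δ = (3.5455, 1.2841).

(3.5455, 1.2841)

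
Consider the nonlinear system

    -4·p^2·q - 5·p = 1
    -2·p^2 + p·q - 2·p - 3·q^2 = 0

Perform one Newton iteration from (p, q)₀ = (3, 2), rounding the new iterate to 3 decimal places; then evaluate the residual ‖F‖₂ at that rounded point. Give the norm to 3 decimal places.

3488.011

At (3, 2): F = (-88.000, -30.000).
Jacobian J = [[-8·p·q - 5, -4·p^2], [-4·p + q - 2, p - 6·q]].
At the point, J = [[-53.000, -36.000], [-12.000, -9.000]] (det J = 45.000).
Solving J·Δ = −F gives Δ = (6.400, -11.867).
Then the next iterate is (p, q)₁ = (9.400, -9.867).
Re-evaluating at (9.400, -9.867): F = (3439.39248, -580.34287), so ‖F‖₂ = 3488.011.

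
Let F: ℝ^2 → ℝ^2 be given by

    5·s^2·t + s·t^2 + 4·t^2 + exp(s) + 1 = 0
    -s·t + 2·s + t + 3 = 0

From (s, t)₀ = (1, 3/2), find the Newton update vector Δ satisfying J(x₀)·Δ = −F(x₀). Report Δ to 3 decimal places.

At (1, 3/2): F = (22.46828, 5.000).
Jacobian J = [[10·s·t + t^2 + exp(s), 5·s^2 + 2·s·t + 8·t], [-t + 2, -s + 1]].
At the point, J = [[19.96828, 20.000], [0.500, 0.000]] (det J = -10.000).
Solving J·Δ = −F gives Δ = (-10.000, 8.861).

(-10.000, 8.861)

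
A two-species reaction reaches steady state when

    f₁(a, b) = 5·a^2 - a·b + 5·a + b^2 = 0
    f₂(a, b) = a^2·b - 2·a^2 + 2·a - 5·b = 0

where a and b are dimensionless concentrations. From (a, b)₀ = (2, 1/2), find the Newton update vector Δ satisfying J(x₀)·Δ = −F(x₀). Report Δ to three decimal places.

At (2, 1/2): F = (29.250, -4.500).
Jacobian J = [[10·a - b + 5, -a + 2·b], [2·a·b - 4·a + 2, a^2 - 5]].
At the point, J = [[24.500, -1.000], [-4.000, -1.000]] (det J = -28.500).
Solving J·Δ = −F gives Δ = (-1.184, 0.237).

(-1.184, 0.237)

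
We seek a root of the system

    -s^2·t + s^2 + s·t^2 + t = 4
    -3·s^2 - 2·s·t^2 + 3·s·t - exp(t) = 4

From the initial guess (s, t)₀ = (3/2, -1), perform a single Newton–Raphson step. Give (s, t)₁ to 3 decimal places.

(7.539, 9.182)

At (3/2, -1): F = (1.000, -18.61788).
Jacobian J = [[-2·s·t + 2·s + t^2, -s^2 + 2·s·t + 1], [-6·s - 2·t^2 + 3·t, -4·s·t + 3·s - exp(t)]].
At the point, J = [[7.000, -4.250], [-14.000, 10.13212]] (det J = 11.42484).
Solving J·Δ = −F gives Δ = (6.039, 10.182).
Then the next iterate is (s, t)₁ = (7.539, 9.182).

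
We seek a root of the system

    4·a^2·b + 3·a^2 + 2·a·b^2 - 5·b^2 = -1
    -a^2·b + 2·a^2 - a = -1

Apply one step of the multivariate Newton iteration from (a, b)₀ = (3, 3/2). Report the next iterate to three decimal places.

At (3, 3/2): F = (84.250, 2.500).
Jacobian J = [[8·a·b + 6·a + 2·b^2, 4·a^2 + 4·a·b - 10·b], [-2·a·b + 4·a - 1, -a^2]].
At the point, J = [[58.500, 39.000], [2.000, -9.000]] (det J = -604.500).
Solving J·Δ = −F gives Δ = (-1.416, -0.037).
Then the next iterate is (a, b)₁ = (1.584, 1.463).

(1.584, 1.463)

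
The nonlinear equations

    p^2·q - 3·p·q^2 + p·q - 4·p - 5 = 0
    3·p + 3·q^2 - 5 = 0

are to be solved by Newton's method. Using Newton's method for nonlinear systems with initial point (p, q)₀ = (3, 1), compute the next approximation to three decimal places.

At (3, 1): F = (-14.000, 7.000).
Jacobian J = [[2·p·q - 3·q^2 + q - 4, p^2 - 6·p·q + p], [3, 6·q]].
At the point, J = [[0.000, -6.000], [3.000, 6.000]] (det J = 18.000).
Solving J·Δ = −F gives Δ = (2.333, -2.333).
Then the next iterate is (p, q)₁ = (5.333, -1.333).

(5.333, -1.333)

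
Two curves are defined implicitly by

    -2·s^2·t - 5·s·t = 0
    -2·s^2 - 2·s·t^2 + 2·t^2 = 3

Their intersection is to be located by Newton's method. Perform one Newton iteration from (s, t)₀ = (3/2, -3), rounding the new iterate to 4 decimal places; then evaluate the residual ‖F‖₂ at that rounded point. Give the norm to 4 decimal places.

At (3/2, -3): F = (36.0000, -16.5000).
Jacobian J = [[-4·s·t - 5·t, -2·s^2 - 5·s], [-4·s - 2·t^2, -4·s·t + 4·t]].
At the point, J = [[33.0000, -12.0000], [-24.0000, 6.0000]] (det J = -90.0000).
Solving J·Δ = −F gives Δ = (0.2000, 3.5500).
Then the next iterate is (s, t)₁ = (1.7000, 0.5500).
Re-evaluating at (1.7000, 0.5500): F = (-7.8540, -9.2035), so ‖F‖₂ = 12.0992.

12.0992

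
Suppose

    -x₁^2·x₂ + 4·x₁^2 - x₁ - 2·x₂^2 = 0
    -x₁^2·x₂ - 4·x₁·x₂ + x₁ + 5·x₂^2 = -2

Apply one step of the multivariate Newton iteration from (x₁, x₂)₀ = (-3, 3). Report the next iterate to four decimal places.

(7.8929, -0.9167)

At (-3, 3): F = (-6.0000, 53.0000).
Jacobian J = [[-2·x₁·x₂ + 8·x₁ - 1, -x₁^2 - 4·x₂], [-2·x₁·x₂ - 4·x₂ + 1, -x₁^2 - 4·x₁ + 10·x₂]].
At the point, J = [[-7.0000, -21.0000], [7.0000, 33.0000]] (det J = -84.0000).
Solving J·Δ = −F gives Δ = (10.8929, -3.9167).
Then the next iterate is (x₁, x₂)₁ = (7.8929, -0.9167).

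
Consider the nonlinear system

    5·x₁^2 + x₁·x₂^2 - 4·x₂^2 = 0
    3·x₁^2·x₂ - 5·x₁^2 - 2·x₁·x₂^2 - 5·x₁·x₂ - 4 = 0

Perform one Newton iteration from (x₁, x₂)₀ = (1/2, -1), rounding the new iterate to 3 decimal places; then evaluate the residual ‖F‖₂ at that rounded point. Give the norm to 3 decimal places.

At (1/2, -1): F = (-2.250, -4.500).
Jacobian J = [[10·x₁ + x₂^2, 2·x₁·x₂ - 8·x₂], [6·x₁·x₂ - 10·x₁ - 2·x₂^2 - 5·x₂, 3·x₁^2 - 4·x₁·x₂ - 5·x₁]].
At the point, J = [[6.000, 7.000], [-5.000, 0.250]] (det J = 36.500).
Solving J·Δ = −F gives Δ = (-0.848, 1.048).
Then the next iterate is (x₁, x₂)₁ = (-0.348, 0.048).
Re-evaluating at (-0.348, 0.048): F = (0.59550, -4.50296), so ‖F‖₂ = 4.542.

4.542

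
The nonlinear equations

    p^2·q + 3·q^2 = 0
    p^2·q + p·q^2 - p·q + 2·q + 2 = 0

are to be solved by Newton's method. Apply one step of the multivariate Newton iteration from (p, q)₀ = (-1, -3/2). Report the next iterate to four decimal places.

At (-1, -3/2): F = (5.2500, -6.2500).
Jacobian J = [[2·p·q, p^2 + 6·q], [2·p·q + q^2 - q, p^2 + 2·p·q - p + 2]].
At the point, J = [[3.0000, -8.0000], [6.7500, 7.0000]] (det J = 75.0000).
Solving J·Δ = −F gives Δ = (0.1767, 0.7225).
Then the next iterate is (p, q)₁ = (-0.8233, -0.7775).

(-0.8233, -0.7775)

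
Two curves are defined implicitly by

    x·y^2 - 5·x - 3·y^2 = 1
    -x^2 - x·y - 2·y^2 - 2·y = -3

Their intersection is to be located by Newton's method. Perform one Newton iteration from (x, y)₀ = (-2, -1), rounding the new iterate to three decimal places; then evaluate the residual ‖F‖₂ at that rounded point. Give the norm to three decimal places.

0.443

At (-2, -1): F = (4.000, -3.000).
Jacobian J = [[y^2 - 5, 2·x·y - 6·y], [-2·x - y, -x - 4·y - 2]].
At the point, J = [[-4.000, 10.000], [5.000, 4.000]] (det J = -66.000).
Solving J·Δ = −F gives Δ = (0.697, -0.121).
Then the next iterate is (x, y)₁ = (-1.303, -1.121).
Re-evaluating at (-1.303, -1.121): F = (0.10767, -0.42975), so ‖F‖₂ = 0.443.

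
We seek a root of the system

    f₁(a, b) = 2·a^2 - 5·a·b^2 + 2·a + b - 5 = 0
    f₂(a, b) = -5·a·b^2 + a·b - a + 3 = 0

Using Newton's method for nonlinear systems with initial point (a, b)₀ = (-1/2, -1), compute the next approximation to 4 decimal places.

(95.5000, -122.0000)

At (-1/2, -1): F = (-4.0000, 6.5000).
Jacobian J = [[4·a - 5·b^2 + 2, -10·a·b + 1], [-5·b^2 + b - 1, -10·a·b + a]].
At the point, J = [[-5.0000, -4.0000], [-7.0000, -5.5000]] (det J = -0.5000).
Solving J·Δ = −F gives Δ = (96.0000, -121.0000).
Then the next iterate is (a, b)₁ = (95.5000, -122.0000).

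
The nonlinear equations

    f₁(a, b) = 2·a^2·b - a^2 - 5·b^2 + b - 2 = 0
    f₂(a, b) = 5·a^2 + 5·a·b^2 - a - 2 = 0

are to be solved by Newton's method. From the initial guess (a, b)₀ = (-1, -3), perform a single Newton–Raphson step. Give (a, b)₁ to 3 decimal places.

At (-1, -3): F = (-57.000, -41.000).
Jacobian J = [[4·a·b - 2·a, 2·a^2 - 10·b + 1], [10·a + 5·b^2 - 1, 10·a·b]].
At the point, J = [[14.000, 33.000], [34.000, 30.000]] (det J = -702.000).
Solving J·Δ = −F gives Δ = (-0.509, 1.943).
Then the next iterate is (a, b)₁ = (-1.509, -1.057).

(-1.509, -1.057)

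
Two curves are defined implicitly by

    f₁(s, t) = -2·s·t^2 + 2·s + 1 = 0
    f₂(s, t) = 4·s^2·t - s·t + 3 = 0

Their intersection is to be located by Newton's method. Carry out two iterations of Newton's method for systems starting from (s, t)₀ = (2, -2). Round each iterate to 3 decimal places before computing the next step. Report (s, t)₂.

At (2, -2): F = (-11.000, -25.000).
Jacobian J = [[-2·t^2 + 2, -4·s·t], [8·s·t - t, 4·s^2 - s]].
At the point, J = [[-6.000, 16.000], [-30.000, 14.000]] (det J = 396.000).
Solving J·Δ = −F gives Δ = (-0.621, 0.455).
Then the next iterate is (s, t)₁ = (1.379, -1.545).
Round to (1.379, -1.545) and repeat: F = (-2.82541, -6.62159), J = [[-2.77405, 8.52222], [-15.49944, 6.22756]].
Δ = (-0.338, 0.221), so (s, t)₂ = (1.041, -1.324).

(1.041, -1.324)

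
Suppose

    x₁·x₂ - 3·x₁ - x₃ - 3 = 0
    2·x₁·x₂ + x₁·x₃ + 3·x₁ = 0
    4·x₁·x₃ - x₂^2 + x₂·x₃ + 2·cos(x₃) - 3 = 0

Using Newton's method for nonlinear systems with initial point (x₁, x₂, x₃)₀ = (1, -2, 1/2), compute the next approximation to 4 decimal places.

(0.4925, 0.0695, -3.3928)

At (1, -2, 1/2): F = (-8.5000, -0.5000, -4.244835).
Jacobian J = [[x₂ - 3, x₁, -1], [2·x₂ + x₃ + 3, 2·x₁, x₁], [4·x₃, -2·x₂ + x₃, 4·x₁ + x₂ - 2·sin(x₃)]].
At the point, J = [[-5.0000, 1.0000, -1.0000], [-0.5000, 2.0000, 1.0000], [2.0000, 4.5000, 1.041149]] (det J = 20.859085).
Solving J·Δ = −F gives Δ = (-0.5075, 2.0695, -3.8928).
Then the next iterate is (x₁, x₂, x₃)₁ = (0.4925, 0.0695, -3.3928).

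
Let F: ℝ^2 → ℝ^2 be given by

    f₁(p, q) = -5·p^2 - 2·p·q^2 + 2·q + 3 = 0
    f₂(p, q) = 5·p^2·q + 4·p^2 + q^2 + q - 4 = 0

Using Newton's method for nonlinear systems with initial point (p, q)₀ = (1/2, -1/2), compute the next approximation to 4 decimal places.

At (1/2, -1/2): F = (0.5000, -3.8750).
Jacobian J = [[-10·p - 2·q^2, -4·p·q + 2], [10·p·q + 8·p, 5·p^2 + 2·q + 1]].
At the point, J = [[-5.5000, 3.0000], [1.5000, 1.2500]] (det J = -11.3750).
Solving J·Δ = −F gives Δ = (1.0769, 1.8077).
Then the next iterate is (p, q)₁ = (1.5769, 1.3077).

(1.5769, 1.3077)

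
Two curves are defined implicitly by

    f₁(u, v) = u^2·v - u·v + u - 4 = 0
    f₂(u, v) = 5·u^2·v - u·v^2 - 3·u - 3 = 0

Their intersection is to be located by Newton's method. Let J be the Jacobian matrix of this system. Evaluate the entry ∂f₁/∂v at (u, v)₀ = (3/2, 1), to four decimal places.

0.7500

∂f₁/∂v = u^2 - u.
At (3/2, 1) this is 0.7500.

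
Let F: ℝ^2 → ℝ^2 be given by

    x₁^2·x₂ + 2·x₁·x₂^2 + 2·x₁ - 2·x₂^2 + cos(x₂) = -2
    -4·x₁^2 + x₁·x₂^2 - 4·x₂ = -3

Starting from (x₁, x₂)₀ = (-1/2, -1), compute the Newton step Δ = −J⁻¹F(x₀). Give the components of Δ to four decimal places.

(-0.6713, 0.7144)

At (-1/2, -1): F = (-1.709698, 5.5000).
Jacobian J = [[2·x₁·x₂ + 2·x₂^2 + 2, x₁^2 + 4·x₁·x₂ - 4·x₂ - sin(x₂)], [-8·x₁ + x₂^2, 2·x₁·x₂ - 4]].
At the point, J = [[5.0000, 7.091471], [5.0000, -3.0000]] (det J = -50.457355).
Solving J·Δ = −F gives Δ = (-0.6713, 0.7144).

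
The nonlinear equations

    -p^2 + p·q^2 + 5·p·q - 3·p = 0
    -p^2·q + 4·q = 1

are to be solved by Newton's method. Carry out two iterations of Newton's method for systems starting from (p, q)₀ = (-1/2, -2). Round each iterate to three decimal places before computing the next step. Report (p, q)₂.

At (-1/2, -2): F = (4.250, -8.500).
Jacobian J = [[-2·p + q^2 + 5·q - 3, 2·p·q + 5·p], [-2·p·q, -p^2 + 4]].
At the point, J = [[-8.000, -0.500], [-2.000, 3.750]] (det J = -31.000).
Solving J·Δ = −F gives Δ = (0.377, 2.468).
Then the next iterate is (p, q)₁ = (-0.123, 0.468).
Round to (-0.123, 0.468) and repeat: F = (0.03911, 0.86492), J = [[-0.19498, -0.73013], [0.11513, 3.98487]].
Δ = (1.136, -0.250), so (p, q)₂ = (1.013, 0.218).

(1.013, 0.218)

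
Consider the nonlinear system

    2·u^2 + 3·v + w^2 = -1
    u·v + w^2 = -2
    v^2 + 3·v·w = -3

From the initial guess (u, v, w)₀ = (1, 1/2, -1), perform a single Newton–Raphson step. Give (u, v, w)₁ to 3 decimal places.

At (1, 1/2, -1): F = (5.500, 3.500, 1.750).
Jacobian J = [[4·u, 3, 2·w], [v, u, 2·w], [0, 2·v + 3·w, 3·v]].
At the point, J = [[4.000, 3.000, -2.000], [0.500, 1.000, -2.000], [0.000, -2.000, 1.500]] (det J = -10.250).
Solving J·Δ = −F gives Δ = (-2.195, 2.841, 2.622).
Then the next iterate is (u, v, w)₁ = (-1.195, 3.341, 1.622).

(-1.195, 3.341, 1.622)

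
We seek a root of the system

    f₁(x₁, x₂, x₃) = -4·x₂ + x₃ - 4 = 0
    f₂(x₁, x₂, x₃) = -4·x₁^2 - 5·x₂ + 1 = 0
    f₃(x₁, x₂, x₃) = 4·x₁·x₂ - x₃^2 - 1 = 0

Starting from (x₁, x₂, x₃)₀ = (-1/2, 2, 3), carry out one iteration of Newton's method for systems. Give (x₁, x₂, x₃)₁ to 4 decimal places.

(-1.7500, -1.0000, 0.0000)

At (-1/2, 2, 3): F = (-9.0000, -10.0000, -14.0000).
Jacobian J = [[0, -4, 1], [-8·x₁, -5, 0], [4·x₂, 4·x₁, -2·x₃]].
At the point, J = [[0.0000, -4.0000, 1.0000], [4.0000, -5.0000, 0.0000], [8.0000, -2.0000, -6.0000]] (det J = -64.0000).
Solving J·Δ = −F gives Δ = (-1.2500, -3.0000, -3.0000).
Then the next iterate is (x₁, x₂, x₃)₁ = (-1.7500, -1.0000, 0.0000).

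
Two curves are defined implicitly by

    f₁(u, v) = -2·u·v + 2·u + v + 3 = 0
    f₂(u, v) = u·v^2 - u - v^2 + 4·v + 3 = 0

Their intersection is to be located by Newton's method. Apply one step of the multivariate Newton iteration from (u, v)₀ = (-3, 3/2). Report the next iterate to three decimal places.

(-111.000, -15.000)

At (-3, 3/2): F = (7.500, 3.000).
Jacobian J = [[-2·v + 2, -2·u + 1], [v^2 - 1, 2·u·v - 2·v + 4]].
At the point, J = [[-1.000, 7.000], [1.250, -8.000]] (det J = -0.750).
Solving J·Δ = −F gives Δ = (-108.000, -16.500).
Then the next iterate is (u, v)₁ = (-111.000, -15.000).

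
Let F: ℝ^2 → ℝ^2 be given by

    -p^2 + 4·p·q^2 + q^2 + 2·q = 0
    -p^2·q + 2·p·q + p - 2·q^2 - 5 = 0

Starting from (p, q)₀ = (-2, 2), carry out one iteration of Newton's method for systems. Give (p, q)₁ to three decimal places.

At (-2, 2): F = (-28.000, -31.000).
Jacobian J = [[-2·p + 4·q^2, 8·p·q + 2·q + 2], [-2·p·q + 2·q + 1, -p^2 + 2·p - 4·q]].
At the point, J = [[20.000, -26.000], [13.000, -16.000]] (det J = 18.000).
Solving J·Δ = −F gives Δ = (19.889, 14.222).
Then the next iterate is (p, q)₁ = (17.889, 16.222).

(17.889, 16.222)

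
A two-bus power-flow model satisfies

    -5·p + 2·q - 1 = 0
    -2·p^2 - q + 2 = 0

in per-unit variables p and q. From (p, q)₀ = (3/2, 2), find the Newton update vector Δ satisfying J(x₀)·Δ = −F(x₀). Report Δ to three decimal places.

(-0.794, 0.265)

At (3/2, 2): F = (-4.500, -4.500).
Jacobian J = [[-5, 2], [-4·p, -1]].
At the point, J = [[-5.000, 2.000], [-6.000, -1.000]] (det J = 17.000).
Solving J·Δ = −F gives Δ = (-0.794, 0.265).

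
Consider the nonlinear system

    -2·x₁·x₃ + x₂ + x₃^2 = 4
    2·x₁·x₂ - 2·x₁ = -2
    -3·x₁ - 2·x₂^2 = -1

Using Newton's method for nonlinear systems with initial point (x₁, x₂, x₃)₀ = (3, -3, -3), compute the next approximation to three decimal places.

(1.615, -1.179, -1.874)

At (3, -3, -3): F = (20.000, -22.000, -26.000).
Jacobian J = [[-2·x₃, 1, -2·x₁ + 2·x₃], [2·x₂ - 2, 2·x₁, 0], [-3, -4·x₂, 0]].
At the point, J = [[6.000, 1.000, -12.000], [-8.000, 6.000, 0.000], [-3.000, 12.000, 0.000]] (det J = 936.000).
Solving J·Δ = −F gives Δ = (-1.385, 1.821, 1.126).
Then the next iterate is (x₁, x₂, x₃)₁ = (1.615, -1.179, -1.874).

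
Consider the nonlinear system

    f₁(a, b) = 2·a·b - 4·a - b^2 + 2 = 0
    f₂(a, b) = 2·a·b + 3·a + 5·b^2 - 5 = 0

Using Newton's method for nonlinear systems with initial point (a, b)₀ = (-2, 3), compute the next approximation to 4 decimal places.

(-1.5352, 1.9930)

At (-2, 3): F = (-11.0000, 22.0000).
Jacobian J = [[2·b - 4, 2·a - 2·b], [2·b + 3, 2·a + 10·b]].
At the point, J = [[2.0000, -10.0000], [9.0000, 26.0000]] (det J = 142.0000).
Solving J·Δ = −F gives Δ = (0.4648, -1.0070).
Then the next iterate is (a, b)₁ = (-1.5352, 1.9930).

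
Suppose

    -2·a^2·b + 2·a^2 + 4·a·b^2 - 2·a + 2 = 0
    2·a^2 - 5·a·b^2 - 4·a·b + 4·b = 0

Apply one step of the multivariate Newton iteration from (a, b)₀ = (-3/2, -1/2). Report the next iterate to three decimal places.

(-0.124, 1.839)

At (-3/2, -1/2): F = (10.250, 1.375).
Jacobian J = [[-4·a·b + 4·a + 4·b^2 - 2, -2·a^2 + 8·a·b], [4·a - 5·b^2 - 4·b, -10·a·b - 4·a + 4]].
At the point, J = [[-10.000, 1.500], [-5.250, 2.500]] (det J = -17.125).
Solving J·Δ = −F gives Δ = (1.376, 2.339).
Then the next iterate is (a, b)₁ = (-0.124, 1.839).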